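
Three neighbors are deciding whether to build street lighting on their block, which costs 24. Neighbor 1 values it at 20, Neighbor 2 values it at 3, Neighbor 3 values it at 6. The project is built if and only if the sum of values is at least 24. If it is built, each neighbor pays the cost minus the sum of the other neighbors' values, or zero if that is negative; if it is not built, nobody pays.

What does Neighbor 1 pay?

Total value 29 ≥ cost 24, so the project is built.
The other neighbors' values sum to 9.
Cost minus that sum is 24 - 9 = 15.

15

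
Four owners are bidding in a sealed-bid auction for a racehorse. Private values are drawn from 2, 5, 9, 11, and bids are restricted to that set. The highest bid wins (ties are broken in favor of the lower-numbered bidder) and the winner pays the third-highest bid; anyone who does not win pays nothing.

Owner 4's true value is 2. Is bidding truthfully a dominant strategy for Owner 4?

Check each profile of the others' bids and compare truth against every alternative bid.
Others bid (2, 2, 2): truth gives 0, best alternative gives 0.
Others bid (2, 2, 5): truth gives 0, best alternative gives 0.
Others bid (2, 2, 9): truth gives 0, best alternative gives 0.
Others bid (2, 2, 11): truth gives 0, best alternative gives 0.
Others bid (2, 5, 2): truth gives 0, best alternative gives 0.
Others bid (2, 5, 5): truth gives 0, best alternative gives 0.
(Remaining 58 profiles checked similarly; truth is weakly best in each.)
In every case the truthful bid is at least as good as any alternative, so it is a dominant strategy.

Yes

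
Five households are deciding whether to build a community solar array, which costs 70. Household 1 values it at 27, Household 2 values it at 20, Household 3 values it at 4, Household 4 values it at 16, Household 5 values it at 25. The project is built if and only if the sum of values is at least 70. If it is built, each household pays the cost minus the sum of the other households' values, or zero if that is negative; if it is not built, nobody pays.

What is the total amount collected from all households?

Total value 92 ≥ cost 70, so it is built.
Household 1: others sum to 65; max(0, 70 - 65) = 5.
Household 2: others sum to 72; max(0, 70 - 72) = 0.
Household 3: others sum to 88; max(0, 70 - 88) = 0.
Household 4: others sum to 76; max(0, 70 - 76) = 0.
Household 5: others sum to 67; max(0, 70 - 67) = 3.
Total collected = 5 + 0 + 0 + 0 + 3 = 8.

8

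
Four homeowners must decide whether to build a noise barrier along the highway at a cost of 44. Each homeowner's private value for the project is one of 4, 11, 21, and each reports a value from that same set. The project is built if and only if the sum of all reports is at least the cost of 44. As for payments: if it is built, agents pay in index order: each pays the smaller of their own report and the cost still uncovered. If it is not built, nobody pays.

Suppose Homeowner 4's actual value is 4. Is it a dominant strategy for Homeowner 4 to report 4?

Yes

Check each profile of the others' reports and compare truth against every alternative report.
Others report (11, 11, 11): truth gives 0, best alternative gives -7.
Others report (4, 11, 21): truth gives 0, best alternative gives -4.
Others report (4, 21, 11): truth gives 0, best alternative gives -4.
Others report (11, 4, 21): truth gives 0, best alternative gives -4.
Others report (11, 21, 4): truth gives 0, best alternative gives -4.
Others report (21, 4, 11): truth gives 0, best alternative gives -4.
(Remaining 21 profiles checked similarly; truth is weakly best in each.)
In every case the truthful report is at least as good as any alternative, so it is a dominant strategy.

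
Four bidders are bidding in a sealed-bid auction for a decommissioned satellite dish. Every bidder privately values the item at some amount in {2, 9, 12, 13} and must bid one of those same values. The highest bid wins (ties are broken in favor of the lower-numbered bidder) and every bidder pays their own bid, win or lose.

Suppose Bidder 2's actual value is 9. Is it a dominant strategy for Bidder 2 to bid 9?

Consider the case where Bidder 1 bids 2, Bidder 3 bids 2 and Bidder 4 bids 12.
Truthful bid 9: loses but pays 9, utility -9.
Bid 2 instead: loses but pays 2, utility -2.
Since -2 > -9, bidding 2 is strictly better here, so truthful bidding is not dominant.

No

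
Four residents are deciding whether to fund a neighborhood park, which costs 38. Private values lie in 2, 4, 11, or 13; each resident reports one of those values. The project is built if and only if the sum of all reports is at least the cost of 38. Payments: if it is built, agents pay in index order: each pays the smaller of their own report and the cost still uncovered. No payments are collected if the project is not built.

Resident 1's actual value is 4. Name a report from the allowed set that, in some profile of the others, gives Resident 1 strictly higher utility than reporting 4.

2

Suppose Resident 2 reports 11, Resident 3 reports 13 and Resident 4 reports 13.
Report 4: project built, pays 4, utility 4 - 4 = 0.
Report 2: project built, pays 2, utility 4 - 2 = 2.
So reporting 2 beats truth here (2 > 0).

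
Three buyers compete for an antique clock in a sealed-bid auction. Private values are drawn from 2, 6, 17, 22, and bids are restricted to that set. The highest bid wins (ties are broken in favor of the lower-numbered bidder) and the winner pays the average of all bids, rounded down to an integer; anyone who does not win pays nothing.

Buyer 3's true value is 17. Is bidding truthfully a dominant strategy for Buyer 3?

No

Consider the case where Buyer 1 bids 2 and Buyer 2 bids 2.
Truthful bid 17: wins, pays 7, utility 17 - 7 = 10.
Bid 6 instead: wins, pays 3, utility 17 - 3 = 14.
Since 14 > 10, bidding 6 is strictly better here, so truthful bidding is not dominant.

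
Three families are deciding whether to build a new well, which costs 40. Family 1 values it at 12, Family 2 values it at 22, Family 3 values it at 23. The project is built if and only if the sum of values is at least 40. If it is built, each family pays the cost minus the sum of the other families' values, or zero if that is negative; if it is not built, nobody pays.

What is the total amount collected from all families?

Total value 57 ≥ cost 40, so it is built.
Family 1: others sum to 45; max(0, 40 - 45) = 0.
Family 2: others sum to 35; max(0, 40 - 35) = 5.
Family 3: others sum to 34; max(0, 40 - 34) = 6.
Total collected = 0 + 5 + 6 = 11.

11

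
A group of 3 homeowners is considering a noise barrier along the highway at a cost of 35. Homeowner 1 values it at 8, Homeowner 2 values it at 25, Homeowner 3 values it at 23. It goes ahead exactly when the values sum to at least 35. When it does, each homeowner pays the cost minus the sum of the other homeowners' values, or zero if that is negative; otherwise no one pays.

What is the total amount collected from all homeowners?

Total value 56 ≥ cost 35, so it is built.
Homeowner 1: others sum to 48; max(0, 35 - 48) = 0.
Homeowner 2: others sum to 31; max(0, 35 - 31) = 4.
Homeowner 3: others sum to 33; max(0, 35 - 33) = 2.
Total collected = 0 + 4 + 2 = 6.

6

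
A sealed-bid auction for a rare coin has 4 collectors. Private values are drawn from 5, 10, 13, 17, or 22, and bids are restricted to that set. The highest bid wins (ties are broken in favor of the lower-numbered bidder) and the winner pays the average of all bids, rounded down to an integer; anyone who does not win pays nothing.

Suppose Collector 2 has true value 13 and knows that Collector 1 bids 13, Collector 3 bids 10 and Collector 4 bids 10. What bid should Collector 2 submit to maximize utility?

17

Bid 5: loses, pays 0, utility 0.
Bid 10: loses, pays 0, utility 0.
Bid 13: loses, pays 0, utility 0.
Bid 17: wins, pays 12, utility 13 - 12 = 1.
Bid 22: wins, pays 13, utility 13 - 13 = 0.
The best choice is 17 with utility 1.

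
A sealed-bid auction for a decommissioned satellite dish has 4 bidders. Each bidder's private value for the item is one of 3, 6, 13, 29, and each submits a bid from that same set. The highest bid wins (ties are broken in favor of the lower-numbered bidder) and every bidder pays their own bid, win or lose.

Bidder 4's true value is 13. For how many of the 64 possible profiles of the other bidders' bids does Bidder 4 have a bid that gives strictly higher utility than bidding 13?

Others bid (3, 3, 3): truth gives 0; bid 6 gives 7 > 0. Violating.
Others bid (3, 3, 13): truth gives -13; bid 3 gives -3 > -13. Violating.
Others bid (3, 3, 29): truth gives -13; bid 3 gives -3 > -13. Violating.
Others bid (3, 6, 13): truth gives -13; bid 3 gives -3 > -13. Violating.
Others bid (3, 3, 6): truth gives 0; no alternative beats it.
Others bid (3, 6, 3): truth gives 0; no alternative beats it.
(Checking all 64 profiles: 57 have a profitable deviation, 7 do not.)

57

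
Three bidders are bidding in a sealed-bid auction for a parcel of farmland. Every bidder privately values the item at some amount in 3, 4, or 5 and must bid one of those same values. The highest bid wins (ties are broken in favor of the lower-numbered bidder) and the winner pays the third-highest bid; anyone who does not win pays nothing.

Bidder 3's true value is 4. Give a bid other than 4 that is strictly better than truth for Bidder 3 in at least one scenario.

Suppose Bidder 1 bids 3 and Bidder 2 bids 4.
Bid 4: loses, pays 0, utility 0.
Bid 5: wins, pays 3, utility 4 - 3 = 1.
So bidding 5 beats truth here (1 > 0).

5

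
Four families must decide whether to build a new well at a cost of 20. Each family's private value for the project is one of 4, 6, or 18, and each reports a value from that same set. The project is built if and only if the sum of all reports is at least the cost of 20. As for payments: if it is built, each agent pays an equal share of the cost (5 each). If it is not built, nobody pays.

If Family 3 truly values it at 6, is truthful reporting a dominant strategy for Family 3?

Consider the case where Family 1 reports 4, Family 2 reports 4 and Family 4 reports 4.
Truthful report 6: project not built, utility 0.
Report 18 instead: project built, pays 5, utility 6 - 5 = 1.
Since 1 > 0, reporting 18 is strictly better here, so truthful reporting is not dominant.

No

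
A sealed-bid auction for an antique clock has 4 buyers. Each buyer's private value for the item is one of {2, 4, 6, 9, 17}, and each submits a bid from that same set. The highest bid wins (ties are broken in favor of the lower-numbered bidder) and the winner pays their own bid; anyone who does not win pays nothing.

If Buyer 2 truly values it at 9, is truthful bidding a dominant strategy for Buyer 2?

No

Consider the case where Buyer 1 bids 2, Buyer 3 bids 2 and Buyer 4 bids 2.
Truthful bid 9: wins, pays 9, utility 9 - 9 = 0.
Bid 4 instead: wins, pays 4, utility 9 - 4 = 5.
Since 5 > 0, bidding 4 is strictly better here, so truthful bidding is not dominant.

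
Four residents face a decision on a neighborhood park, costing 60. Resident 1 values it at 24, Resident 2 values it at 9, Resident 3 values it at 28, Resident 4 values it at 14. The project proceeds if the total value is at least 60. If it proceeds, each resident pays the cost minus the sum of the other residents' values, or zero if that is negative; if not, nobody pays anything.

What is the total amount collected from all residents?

Total value 75 ≥ cost 60, so it is built.
Resident 1: others sum to 51; max(0, 60 - 51) = 9.
Resident 2: others sum to 66; max(0, 60 - 66) = 0.
Resident 3: others sum to 47; max(0, 60 - 47) = 13.
Resident 4: others sum to 61; max(0, 60 - 61) = 0.
Total collected = 9 + 0 + 13 + 0 = 22.

22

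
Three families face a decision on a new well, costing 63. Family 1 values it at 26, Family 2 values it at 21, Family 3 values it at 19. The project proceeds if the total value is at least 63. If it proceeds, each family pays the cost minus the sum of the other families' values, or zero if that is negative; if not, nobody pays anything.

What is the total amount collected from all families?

57

Total value 66 ≥ cost 63, so it is built.
Family 1: others sum to 40; max(0, 63 - 40) = 23.
Family 2: others sum to 45; max(0, 63 - 45) = 18.
Family 3: others sum to 47; max(0, 63 - 47) = 16.
Total collected = 23 + 18 + 16 = 57.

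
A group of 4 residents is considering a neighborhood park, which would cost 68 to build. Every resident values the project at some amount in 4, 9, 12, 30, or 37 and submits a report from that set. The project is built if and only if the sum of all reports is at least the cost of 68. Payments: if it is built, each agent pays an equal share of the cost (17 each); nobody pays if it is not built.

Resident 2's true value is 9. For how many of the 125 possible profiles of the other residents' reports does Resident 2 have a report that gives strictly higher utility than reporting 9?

Others report (12, 12, 37): truth gives -8; report 4 gives 0 > -8. Violating.
Others report (12, 37, 12): truth gives -8; report 4 gives 0 > -8. Violating.
Others report (37, 12, 12): truth gives -8; report 4 gives 0 > -8. Violating.
Others report (4, 4, 4): truth gives 0; no alternative beats it.
Others report (4, 4, 9): truth gives 0; no alternative beats it.
(Checking all 125 profiles: 3 have a profitable deviation, 122 do not.)

3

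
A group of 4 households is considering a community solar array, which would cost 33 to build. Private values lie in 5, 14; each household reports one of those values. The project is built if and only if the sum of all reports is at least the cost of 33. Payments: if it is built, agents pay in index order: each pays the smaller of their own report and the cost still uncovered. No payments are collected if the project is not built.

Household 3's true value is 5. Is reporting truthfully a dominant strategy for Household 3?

Yes

Check each profile of the others' reports and compare truth against every alternative report.
Others report (5, 5, 14): truth gives 0, best alternative gives -9.
Others report (5, 14, 5): truth gives 0, best alternative gives -9.
Others report (5, 14, 14): truth gives 0, best alternative gives -9.
Others report (14, 5, 5): truth gives 0, best alternative gives -9.
Others report (14, 5, 14): truth gives 0, best alternative gives -9.
Others report (5, 5, 5): truth gives 0, best alternative gives 0.
(Remaining 2 profiles checked similarly; truth is weakly best in each.)
In every case the truthful report is at least as good as any alternative, so it is a dominant strategy.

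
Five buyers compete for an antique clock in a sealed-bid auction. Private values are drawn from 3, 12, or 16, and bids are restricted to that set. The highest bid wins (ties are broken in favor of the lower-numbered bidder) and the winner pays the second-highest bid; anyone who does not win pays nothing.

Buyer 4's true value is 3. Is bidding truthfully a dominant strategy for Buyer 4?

Yes

Check each profile of the others' bids and compare truth against every alternative bid.
Others bid (3, 3, 3, 12): truth gives 0, best alternative gives -9.
Others bid (3, 3, 3, 3): truth gives 0, best alternative gives 0.
Others bid (3, 3, 3, 16): truth gives 0, best alternative gives 0.
Others bid (3, 3, 12, 3): truth gives 0, best alternative gives 0.
Others bid (3, 3, 12, 12): truth gives 0, best alternative gives 0.
Others bid (3, 3, 12, 16): truth gives 0, best alternative gives 0.
(Remaining 75 profiles checked similarly; truth is weakly best in each.)
In every case the truthful bid is at least as good as any alternative, so it is a dominant strategy.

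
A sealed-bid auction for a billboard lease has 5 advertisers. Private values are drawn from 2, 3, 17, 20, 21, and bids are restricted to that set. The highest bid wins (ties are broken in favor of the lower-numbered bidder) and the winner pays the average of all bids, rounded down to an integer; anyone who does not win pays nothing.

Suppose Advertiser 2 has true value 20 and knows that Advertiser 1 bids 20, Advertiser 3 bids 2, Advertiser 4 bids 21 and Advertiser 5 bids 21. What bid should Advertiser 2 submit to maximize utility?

21

Bid 2: loses, pays 0, utility 0.
Bid 3: loses, pays 0, utility 0.
Bid 17: loses, pays 0, utility 0.
Bid 20: loses, pays 0, utility 0.
Bid 21: wins, pays 17, utility 20 - 17 = 3.
The best choice is 21 with utility 3.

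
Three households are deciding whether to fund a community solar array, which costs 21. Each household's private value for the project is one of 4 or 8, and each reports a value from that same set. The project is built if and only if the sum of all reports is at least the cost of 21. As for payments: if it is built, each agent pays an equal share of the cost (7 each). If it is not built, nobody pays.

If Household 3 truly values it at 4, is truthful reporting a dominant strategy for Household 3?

Yes

Check each profile of the others' reports and compare truth against every alternative report.
Others report (8, 8): truth gives 0, best alternative gives -3.
Others report (4, 4): truth gives 0, best alternative gives 0.
Others report (4, 8): truth gives 0, best alternative gives 0.
Others report (8, 4): truth gives 0, best alternative gives 0.
In every case the truthful report is at least as good as any alternative, so it is a dominant strategy.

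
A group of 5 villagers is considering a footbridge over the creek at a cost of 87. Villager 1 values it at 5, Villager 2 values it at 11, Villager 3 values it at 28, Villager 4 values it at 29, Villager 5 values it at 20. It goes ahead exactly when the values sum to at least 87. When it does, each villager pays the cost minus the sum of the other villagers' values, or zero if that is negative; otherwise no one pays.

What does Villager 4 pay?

23

Total value 93 ≥ cost 87, so the project is built.
The other villagers' values sum to 64.
Cost minus that sum is 87 - 64 = 23.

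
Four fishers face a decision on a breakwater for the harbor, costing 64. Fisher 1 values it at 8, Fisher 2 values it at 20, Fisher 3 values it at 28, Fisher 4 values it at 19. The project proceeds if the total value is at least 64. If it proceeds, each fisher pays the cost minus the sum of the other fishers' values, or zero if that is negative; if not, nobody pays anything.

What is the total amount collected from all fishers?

Total value 75 ≥ cost 64, so it is built.
Fisher 1: others sum to 67; max(0, 64 - 67) = 0.
Fisher 2: others sum to 55; max(0, 64 - 55) = 9.
Fisher 3: others sum to 47; max(0, 64 - 47) = 17.
Fisher 4: others sum to 56; max(0, 64 - 56) = 8.
Total collected = 0 + 9 + 17 + 8 = 34.

34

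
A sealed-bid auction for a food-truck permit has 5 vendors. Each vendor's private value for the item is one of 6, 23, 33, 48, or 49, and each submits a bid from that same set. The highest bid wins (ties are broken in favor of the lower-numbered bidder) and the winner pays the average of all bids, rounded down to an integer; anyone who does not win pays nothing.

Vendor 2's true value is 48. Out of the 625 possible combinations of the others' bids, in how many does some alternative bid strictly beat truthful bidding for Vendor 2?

354

Others bid (6, 6, 6, 6): truth gives 34; bid 23 gives 39 > 34. Violating.
Others bid (6, 6, 6, 23): truth gives 31; bid 23 gives 36 > 31. Violating.
Others bid (6, 6, 6, 33): truth gives 29; bid 33 gives 32 > 29. Violating.
Others bid (6, 6, 6, 49): truth gives 0; bid 49 gives 25 > 0. Violating.
Others bid (6, 6, 6, 48): truth gives 26; no alternative beats it.
Others bid (6, 6, 23, 48): truth gives 22; no alternative beats it.
(Checking all 625 profiles: 354 have a profitable deviation, 271 do not.)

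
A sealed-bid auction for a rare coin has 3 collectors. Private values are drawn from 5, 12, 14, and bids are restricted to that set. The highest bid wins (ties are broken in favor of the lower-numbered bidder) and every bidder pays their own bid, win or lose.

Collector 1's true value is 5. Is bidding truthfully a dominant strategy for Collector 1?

Check each profile of the others' bids and compare truth against every alternative bid.
Others bid (5, 5): truth gives 0, best alternative gives -7.
Others bid (5, 14): truth gives -5, best alternative gives -9.
Others bid (12, 14): truth gives -5, best alternative gives -9.
Others bid (14, 5): truth gives -5, best alternative gives -9.
Others bid (14, 12): truth gives -5, best alternative gives -9.
Others bid (14, 14): truth gives -5, best alternative gives -9.
(Remaining 3 profiles checked similarly; truth is weakly best in each.)
In every case the truthful bid is at least as good as any alternative, so it is a dominant strategy.

Yes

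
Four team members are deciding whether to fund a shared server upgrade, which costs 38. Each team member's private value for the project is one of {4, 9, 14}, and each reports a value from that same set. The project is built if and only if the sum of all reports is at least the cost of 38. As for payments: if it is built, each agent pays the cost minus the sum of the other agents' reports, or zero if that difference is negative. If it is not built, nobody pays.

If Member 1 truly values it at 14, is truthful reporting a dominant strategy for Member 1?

Yes

Check each profile of the others' reports and compare truth against every alternative report.
Others report (4, 9, 14): truth gives 3, best alternative gives 0.
Others report (4, 14, 9): truth gives 3, best alternative gives 0.
Others report (9, 4, 14): truth gives 3, best alternative gives 0.
Others report (9, 9, 9): truth gives 3, best alternative gives 0.
Others report (9, 14, 4): truth gives 3, best alternative gives 0.
Others report (14, 4, 9): truth gives 3, best alternative gives 0.
(Remaining 21 profiles checked similarly; truth is weakly best in each.)
In every case the truthful report is at least as good as any alternative, so it is a dominant strategy.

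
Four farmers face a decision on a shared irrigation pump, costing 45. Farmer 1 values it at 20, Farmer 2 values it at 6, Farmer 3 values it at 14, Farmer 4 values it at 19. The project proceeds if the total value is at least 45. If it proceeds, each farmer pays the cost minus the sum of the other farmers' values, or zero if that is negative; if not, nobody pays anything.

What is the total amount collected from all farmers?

Total value 59 ≥ cost 45, so it is built.
Farmer 1: others sum to 39; max(0, 45 - 39) = 6.
Farmer 2: others sum to 53; max(0, 45 - 53) = 0.
Farmer 3: others sum to 45; max(0, 45 - 45) = 0.
Farmer 4: others sum to 40; max(0, 45 - 40) = 5.
Total collected = 6 + 0 + 0 + 5 = 11.

11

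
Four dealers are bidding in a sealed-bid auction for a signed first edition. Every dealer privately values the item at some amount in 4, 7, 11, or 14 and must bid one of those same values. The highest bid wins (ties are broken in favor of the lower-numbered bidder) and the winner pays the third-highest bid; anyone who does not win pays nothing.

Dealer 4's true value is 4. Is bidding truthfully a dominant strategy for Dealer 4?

Check each profile of the others' bids and compare truth against every alternative bid.
Others bid (4, 4, 4): truth gives 0, best alternative gives 0.
Others bid (4, 4, 7): truth gives 0, best alternative gives 0.
Others bid (4, 4, 11): truth gives 0, best alternative gives 0.
Others bid (4, 4, 14): truth gives 0, best alternative gives 0.
Others bid (4, 7, 4): truth gives 0, best alternative gives 0.
Others bid (4, 7, 7): truth gives 0, best alternative gives 0.
(Remaining 58 profiles checked similarly; truth is weakly best in each.)
In every case the truthful bid is at least as good as any alternative, so it is a dominant strategy.

Yes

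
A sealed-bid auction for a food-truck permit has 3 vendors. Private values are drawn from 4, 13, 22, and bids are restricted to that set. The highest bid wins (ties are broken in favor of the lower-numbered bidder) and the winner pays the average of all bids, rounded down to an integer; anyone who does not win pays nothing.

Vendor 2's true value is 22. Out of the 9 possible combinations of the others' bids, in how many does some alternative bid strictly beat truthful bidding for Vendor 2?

2

Others bid (4, 4): truth gives 12; bid 13 gives 15 > 12. Violating.
Others bid (4, 13): truth gives 9; bid 13 gives 12 > 9. Violating.
Others bid (4, 22): truth gives 6; no alternative beats it.
Others bid (13, 4): truth gives 9; no alternative beats it.
(Checking all 9 profiles: 2 have a profitable deviation, 7 do not.)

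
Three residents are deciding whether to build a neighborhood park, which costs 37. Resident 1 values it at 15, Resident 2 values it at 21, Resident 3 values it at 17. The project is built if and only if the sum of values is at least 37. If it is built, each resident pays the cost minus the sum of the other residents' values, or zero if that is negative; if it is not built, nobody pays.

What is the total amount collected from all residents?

Total value 53 ≥ cost 37, so it is built.
Resident 1: others sum to 38; max(0, 37 - 38) = 0.
Resident 2: others sum to 32; max(0, 37 - 32) = 5.
Resident 3: others sum to 36; max(0, 37 - 36) = 1.
Total collected = 0 + 5 + 1 = 6.

6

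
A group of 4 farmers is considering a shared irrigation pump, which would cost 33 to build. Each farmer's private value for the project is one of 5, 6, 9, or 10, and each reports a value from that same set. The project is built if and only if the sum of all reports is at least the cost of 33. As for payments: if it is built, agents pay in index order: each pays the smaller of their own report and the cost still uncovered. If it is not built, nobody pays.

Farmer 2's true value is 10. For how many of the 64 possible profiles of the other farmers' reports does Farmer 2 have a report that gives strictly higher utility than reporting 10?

29

Others report (5, 9, 10): truth gives 0; report 9 gives 1 > 0. Violating.
Others report (5, 10, 9): truth gives 0; report 9 gives 1 > 0. Violating.
Others report (5, 10, 10): truth gives 0; report 9 gives 1 > 0. Violating.
Others report (6, 9, 9): truth gives 0; report 9 gives 1 > 0. Violating.
Others report (5, 5, 5): truth gives 0; no alternative beats it.
Others report (5, 5, 6): truth gives 0; no alternative beats it.
(Checking all 64 profiles: 29 have a profitable deviation, 35 do not.)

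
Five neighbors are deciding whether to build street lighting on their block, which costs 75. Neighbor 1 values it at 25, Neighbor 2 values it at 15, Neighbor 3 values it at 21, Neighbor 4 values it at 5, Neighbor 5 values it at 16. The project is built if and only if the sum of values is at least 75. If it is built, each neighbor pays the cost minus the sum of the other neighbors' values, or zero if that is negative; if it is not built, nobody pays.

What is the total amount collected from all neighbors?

49

Total value 82 ≥ cost 75, so it is built.
Neighbor 1: others sum to 57; max(0, 75 - 57) = 18.
Neighbor 2: others sum to 67; max(0, 75 - 67) = 8.
Neighbor 3: others sum to 61; max(0, 75 - 61) = 14.
Neighbor 4: others sum to 77; max(0, 75 - 77) = 0.
Neighbor 5: others sum to 66; max(0, 75 - 66) = 9.
Total collected = 18 + 8 + 14 + 0 + 9 = 49.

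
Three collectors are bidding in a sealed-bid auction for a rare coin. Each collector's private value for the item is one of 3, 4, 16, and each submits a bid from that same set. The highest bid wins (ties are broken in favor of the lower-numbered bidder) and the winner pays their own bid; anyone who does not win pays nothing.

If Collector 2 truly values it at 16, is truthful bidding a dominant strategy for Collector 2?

Consider the case where Collector 1 bids 3 and Collector 3 bids 3.
Truthful bid 16: wins, pays 16, utility 16 - 16 = 0.
Bid 4 instead: wins, pays 4, utility 16 - 4 = 12.
Since 12 > 0, bidding 4 is strictly better here, so truthful bidding is not dominant.

No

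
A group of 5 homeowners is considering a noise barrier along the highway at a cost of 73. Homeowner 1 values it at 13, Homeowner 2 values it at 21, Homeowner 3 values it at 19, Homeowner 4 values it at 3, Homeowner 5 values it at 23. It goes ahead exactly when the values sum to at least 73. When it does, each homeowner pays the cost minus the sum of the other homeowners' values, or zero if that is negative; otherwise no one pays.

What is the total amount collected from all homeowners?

Total value 79 ≥ cost 73, so it is built.
Homeowner 1: others sum to 66; max(0, 73 - 66) = 7.
Homeowner 2: others sum to 58; max(0, 73 - 58) = 15.
Homeowner 3: others sum to 60; max(0, 73 - 60) = 13.
Homeowner 4: others sum to 76; max(0, 73 - 76) = 0.
Homeowner 5: others sum to 56; max(0, 73 - 56) = 17.
Total collected = 7 + 15 + 13 + 0 + 17 = 52.

52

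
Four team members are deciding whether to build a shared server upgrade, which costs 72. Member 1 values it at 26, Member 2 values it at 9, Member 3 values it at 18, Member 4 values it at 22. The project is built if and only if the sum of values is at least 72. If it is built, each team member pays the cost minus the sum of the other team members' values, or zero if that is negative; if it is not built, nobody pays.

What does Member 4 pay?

Total value 75 ≥ cost 72, so the project is built.
The other team members' values sum to 53.
Cost minus that sum is 72 - 53 = 19.

19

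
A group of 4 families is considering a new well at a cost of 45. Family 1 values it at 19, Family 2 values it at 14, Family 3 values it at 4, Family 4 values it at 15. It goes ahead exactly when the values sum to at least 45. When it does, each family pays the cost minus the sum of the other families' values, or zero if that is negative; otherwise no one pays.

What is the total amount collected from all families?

27

Total value 52 ≥ cost 45, so it is built.
Family 1: others sum to 33; max(0, 45 - 33) = 12.
Family 2: others sum to 38; max(0, 45 - 38) = 7.
Family 3: others sum to 48; max(0, 45 - 48) = 0.
Family 4: others sum to 37; max(0, 45 - 37) = 8.
Total collected = 12 + 7 + 0 + 8 = 27.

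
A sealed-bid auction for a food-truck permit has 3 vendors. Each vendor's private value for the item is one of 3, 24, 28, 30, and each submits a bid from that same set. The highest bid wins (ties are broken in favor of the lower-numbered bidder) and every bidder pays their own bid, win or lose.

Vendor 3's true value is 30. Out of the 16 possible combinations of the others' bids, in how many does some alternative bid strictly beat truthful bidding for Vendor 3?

Others bid (3, 3): truth gives 0; bid 24 gives 6 > 0. Violating.
Others bid (3, 24): truth gives 0; bid 28 gives 2 > 0. Violating.
Others bid (3, 30): truth gives -30; bid 3 gives -3 > -30. Violating.
Others bid (24, 3): truth gives 0; bid 28 gives 2 > 0. Violating.
Others bid (3, 28): truth gives 0; no alternative beats it.
Others bid (24, 28): truth gives 0; no alternative beats it.
(Checking all 16 profiles: 11 have a profitable deviation, 5 do not.)

11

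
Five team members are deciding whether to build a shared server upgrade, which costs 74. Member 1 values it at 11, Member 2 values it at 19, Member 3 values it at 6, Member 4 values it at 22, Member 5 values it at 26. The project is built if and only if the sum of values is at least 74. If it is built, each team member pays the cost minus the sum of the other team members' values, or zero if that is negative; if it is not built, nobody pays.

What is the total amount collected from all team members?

Total value 84 ≥ cost 74, so it is built.
Member 1: others sum to 73; max(0, 74 - 73) = 1.
Member 2: others sum to 65; max(0, 74 - 65) = 9.
Member 3: others sum to 78; max(0, 74 - 78) = 0.
Member 4: others sum to 62; max(0, 74 - 62) = 12.
Member 5: others sum to 58; max(0, 74 - 58) = 16.
Total collected = 1 + 9 + 0 + 12 + 16 = 38.

38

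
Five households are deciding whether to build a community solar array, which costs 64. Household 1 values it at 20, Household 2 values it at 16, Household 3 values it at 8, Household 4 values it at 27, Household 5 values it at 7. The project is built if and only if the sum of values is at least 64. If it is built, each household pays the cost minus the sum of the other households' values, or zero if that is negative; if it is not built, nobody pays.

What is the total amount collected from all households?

21

Total value 78 ≥ cost 64, so it is built.
Household 1: others sum to 58; max(0, 64 - 58) = 6.
Household 2: others sum to 62; max(0, 64 - 62) = 2.
Household 3: others sum to 70; max(0, 64 - 70) = 0.
Household 4: others sum to 51; max(0, 64 - 51) = 13.
Household 5: others sum to 71; max(0, 64 - 71) = 0.
Total collected = 6 + 2 + 0 + 13 + 0 = 21.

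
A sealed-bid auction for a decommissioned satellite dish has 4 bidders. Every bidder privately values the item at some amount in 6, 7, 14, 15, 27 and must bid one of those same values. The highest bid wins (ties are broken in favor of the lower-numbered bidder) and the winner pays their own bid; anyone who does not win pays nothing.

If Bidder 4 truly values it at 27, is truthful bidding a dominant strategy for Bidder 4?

Consider the case where Bidder 1 bids 6, Bidder 2 bids 6 and Bidder 3 bids 6.
Truthful bid 27: wins, pays 27, utility 27 - 27 = 0.
Bid 7 instead: wins, pays 7, utility 27 - 7 = 20.
Since 20 > 0, bidding 7 is strictly better here, so truthful bidding is not dominant.

No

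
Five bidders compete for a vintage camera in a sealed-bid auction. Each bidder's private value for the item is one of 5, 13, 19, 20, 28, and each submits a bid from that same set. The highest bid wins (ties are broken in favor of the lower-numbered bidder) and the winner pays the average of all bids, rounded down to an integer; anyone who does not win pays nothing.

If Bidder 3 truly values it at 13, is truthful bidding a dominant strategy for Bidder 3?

No

Consider the case where Bidder 1 bids 5, Bidder 2 bids 5, Bidder 4 bids 5 and Bidder 5 bids 19.
Truthful bid 13: loses, pays 0, utility 0.
Bid 19 instead: wins, pays 10, utility 13 - 10 = 3.
Since 3 > 0, bidding 19 is strictly better here, so truthful bidding is not dominant.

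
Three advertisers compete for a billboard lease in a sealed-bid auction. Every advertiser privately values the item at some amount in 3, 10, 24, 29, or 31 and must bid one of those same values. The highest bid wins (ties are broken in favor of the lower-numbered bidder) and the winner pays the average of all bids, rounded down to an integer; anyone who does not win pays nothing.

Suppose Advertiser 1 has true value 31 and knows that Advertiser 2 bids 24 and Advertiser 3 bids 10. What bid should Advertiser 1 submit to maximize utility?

24

Bid 3: loses, pays 0, utility 0.
Bid 10: loses, pays 0, utility 0.
Bid 24: wins, pays 19, utility 31 - 19 = 12.
Bid 29: wins, pays 21, utility 31 - 21 = 10.
Bid 31: wins, pays 21, utility 31 - 21 = 10.
The best choice is 24 with utility 12.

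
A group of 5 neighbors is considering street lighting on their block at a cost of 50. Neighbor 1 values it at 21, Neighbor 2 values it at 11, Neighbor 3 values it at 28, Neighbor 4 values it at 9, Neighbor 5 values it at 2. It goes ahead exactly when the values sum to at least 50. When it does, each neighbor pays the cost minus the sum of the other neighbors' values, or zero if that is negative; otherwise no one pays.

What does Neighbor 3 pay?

7

Total value 71 ≥ cost 50, so the project is built.
The other neighbors' values sum to 43.
Cost minus that sum is 50 - 43 = 7.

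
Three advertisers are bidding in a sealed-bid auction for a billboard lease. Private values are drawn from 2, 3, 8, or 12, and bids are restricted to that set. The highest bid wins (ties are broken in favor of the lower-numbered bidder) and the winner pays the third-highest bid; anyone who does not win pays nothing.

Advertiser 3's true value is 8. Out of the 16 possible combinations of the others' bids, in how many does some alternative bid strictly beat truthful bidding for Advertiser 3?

4

Others bid (2, 8): truth gives 0; bid 12 gives 6 > 0. Violating.
Others bid (3, 8): truth gives 0; bid 12 gives 5 > 0. Violating.
Others bid (8, 2): truth gives 0; bid 12 gives 6 > 0. Violating.
Others bid (8, 3): truth gives 0; bid 12 gives 5 > 0. Violating.
Others bid (2, 2): truth gives 6; no alternative beats it.
Others bid (2, 3): truth gives 6; no alternative beats it.
(Checking all 16 profiles: 4 have a profitable deviation, 12 do not.)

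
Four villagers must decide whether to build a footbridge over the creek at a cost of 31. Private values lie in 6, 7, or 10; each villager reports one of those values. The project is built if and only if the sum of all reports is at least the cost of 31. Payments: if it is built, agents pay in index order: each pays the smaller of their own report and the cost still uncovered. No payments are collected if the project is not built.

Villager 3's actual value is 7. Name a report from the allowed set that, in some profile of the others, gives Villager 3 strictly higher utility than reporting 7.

Suppose Villager 1 reports 6, Villager 2 reports 10 and Villager 4 reports 10.
Report 7: project built, pays 7, utility 7 - 7 = 0.
Report 6: project built, pays 6, utility 7 - 6 = 1.
So reporting 6 beats truth here (1 > 0).

6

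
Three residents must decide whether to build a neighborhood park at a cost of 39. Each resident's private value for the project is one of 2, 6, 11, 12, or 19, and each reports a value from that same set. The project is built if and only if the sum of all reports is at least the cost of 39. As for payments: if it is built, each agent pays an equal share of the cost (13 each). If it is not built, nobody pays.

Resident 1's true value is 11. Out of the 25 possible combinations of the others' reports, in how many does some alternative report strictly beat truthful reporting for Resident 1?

Others report (11, 19): truth gives -2; report 2 gives 0 > -2. Violating.
Others report (12, 19): truth gives -2; report 2 gives 0 > -2. Violating.
Others report (19, 11): truth gives -2; report 2 gives 0 > -2. Violating.
Others report (19, 12): truth gives -2; report 2 gives 0 > -2. Violating.
Others report (2, 2): truth gives 0; no alternative beats it.
Others report (2, 6): truth gives 0; no alternative beats it.
(Checking all 25 profiles: 4 have a profitable deviation, 21 do not.)

4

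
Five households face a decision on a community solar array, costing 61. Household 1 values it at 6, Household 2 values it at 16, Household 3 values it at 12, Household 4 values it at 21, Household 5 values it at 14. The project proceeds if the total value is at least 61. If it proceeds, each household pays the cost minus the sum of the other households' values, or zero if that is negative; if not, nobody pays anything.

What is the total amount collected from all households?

Total value 69 ≥ cost 61, so it is built.
Household 1: others sum to 63; max(0, 61 - 63) = 0.
Household 2: others sum to 53; max(0, 61 - 53) = 8.
Household 3: others sum to 57; max(0, 61 - 57) = 4.
Household 4: others sum to 48; max(0, 61 - 48) = 13.
Household 5: others sum to 55; max(0, 61 - 55) = 6.
Total collected = 0 + 8 + 4 + 13 + 6 = 31.

31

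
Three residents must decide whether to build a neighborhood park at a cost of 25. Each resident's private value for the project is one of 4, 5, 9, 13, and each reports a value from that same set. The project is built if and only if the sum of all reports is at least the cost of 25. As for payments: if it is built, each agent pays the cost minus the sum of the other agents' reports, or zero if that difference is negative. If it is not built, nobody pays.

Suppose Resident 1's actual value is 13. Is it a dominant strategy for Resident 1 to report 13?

Check each profile of the others' reports and compare truth against every alternative report.
Others report (5, 9): truth gives 2, best alternative gives 0.
Others report (9, 5): truth gives 2, best alternative gives 0.
Others report (4, 9): truth gives 1, best alternative gives 0.
Others report (9, 4): truth gives 1, best alternative gives 0.
Others report (13, 13): truth gives 13, best alternative gives 13.
Others report (9, 13): truth gives 10, best alternative gives 10.
(Remaining 10 profiles checked similarly; truth is weakly best in each.)
In every case the truthful report is at least as good as any alternative, so it is a dominant strategy.

Yes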